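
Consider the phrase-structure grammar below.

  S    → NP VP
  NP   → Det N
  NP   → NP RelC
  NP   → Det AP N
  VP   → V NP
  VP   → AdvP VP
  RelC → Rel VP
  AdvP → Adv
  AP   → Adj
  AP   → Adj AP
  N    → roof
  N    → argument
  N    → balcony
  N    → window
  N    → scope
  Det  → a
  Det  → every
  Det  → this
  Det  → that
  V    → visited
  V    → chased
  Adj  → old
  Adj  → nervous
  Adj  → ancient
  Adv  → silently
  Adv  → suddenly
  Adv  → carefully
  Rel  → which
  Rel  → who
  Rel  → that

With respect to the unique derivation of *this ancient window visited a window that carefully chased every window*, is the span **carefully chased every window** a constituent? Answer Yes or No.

Yes

[S [NP [Det this] [AP [Adj ancient]] [N window]] [VP [V visited] [NP [NP [Det a] [N window]] [RelC [Rel that] [VP [AdvP [Adv carefully]] [VP [V chased] [NP [Det every] [N window]]]]]]]]
The words 'carefully chased every window' are exhaustively dominated by a single VP node (built by VP → AdvP VP), so they form a constituent.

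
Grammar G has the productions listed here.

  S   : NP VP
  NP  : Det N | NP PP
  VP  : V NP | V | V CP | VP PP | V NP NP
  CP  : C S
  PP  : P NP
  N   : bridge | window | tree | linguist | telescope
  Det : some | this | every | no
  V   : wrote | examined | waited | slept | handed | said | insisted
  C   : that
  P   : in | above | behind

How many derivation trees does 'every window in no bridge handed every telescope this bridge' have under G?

[S [NP [NP [Det every] [N window]] [PP [P in] [NP [Det no] [N bridge]]]] [VP [V handed] [NP [Det every] [N telescope]] [NP [Det this] [N bridge]]]]
No rule offers an alternative attachment or grouping for any span, so this is the only derivation.

1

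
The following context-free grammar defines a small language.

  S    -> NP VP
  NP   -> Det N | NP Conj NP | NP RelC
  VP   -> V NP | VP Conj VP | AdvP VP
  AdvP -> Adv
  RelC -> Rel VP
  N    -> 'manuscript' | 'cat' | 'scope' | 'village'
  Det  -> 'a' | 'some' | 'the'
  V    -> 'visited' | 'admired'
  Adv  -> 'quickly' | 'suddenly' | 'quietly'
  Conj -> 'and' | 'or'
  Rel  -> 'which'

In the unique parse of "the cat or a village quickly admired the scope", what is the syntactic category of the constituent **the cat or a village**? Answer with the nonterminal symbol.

NP

S
  NP
    NP
      Det: the
      N: cat
    Conj: or
    NP
      Det: a
      N: village
  VP
    AdvP
      Adv: quickly
    VP
      V: admired
      NP
        Det: the
        N: scope
The span 'the cat or a village' is the NP node built by NP → NP Conj NP.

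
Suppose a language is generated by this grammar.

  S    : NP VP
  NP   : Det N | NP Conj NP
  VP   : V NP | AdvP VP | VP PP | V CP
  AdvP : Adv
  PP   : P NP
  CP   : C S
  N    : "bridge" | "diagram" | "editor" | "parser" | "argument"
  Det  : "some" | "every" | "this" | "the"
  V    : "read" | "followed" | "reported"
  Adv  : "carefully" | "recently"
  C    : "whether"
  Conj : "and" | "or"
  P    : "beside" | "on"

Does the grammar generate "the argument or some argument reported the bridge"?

Grammatical

[S [NP [NP [Det the] [N argument]] [Conj or] [NP [Det some] [N argument]]] [VP [V reported] [NP [Det the] [N bridge]]]]
Every word is introduced by a lexical rule and the phrasal rules combine the resulting categories into a single S.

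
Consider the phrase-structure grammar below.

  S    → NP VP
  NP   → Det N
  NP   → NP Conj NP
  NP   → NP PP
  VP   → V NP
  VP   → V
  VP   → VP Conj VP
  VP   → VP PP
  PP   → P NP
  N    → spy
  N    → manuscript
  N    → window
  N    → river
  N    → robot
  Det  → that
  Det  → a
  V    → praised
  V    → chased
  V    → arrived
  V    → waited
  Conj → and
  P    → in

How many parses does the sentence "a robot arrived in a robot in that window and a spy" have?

3

Two of the 3 distinct bracketings:
[S [NP [Det a] [N robot]] [VP [VP [V arrived]] [PP [P in] [NP [NP [NP [Det a] [N robot]] [PP [P in] [NP [Det that] [N window]]]] [Conj and] [NP [Det a] [N spy]]]]]]
[S [NP [Det a] [N robot]] [VP [VP [V arrived]] [PP [P in] [NP [NP [Det a] [N robot]] [PP [P in] [NP [NP [Det that] [N window]] [Conj and] [NP [Det a] [N spy]]]]]]]]
The trees differ in how a recursive rule is bracketed over the same span.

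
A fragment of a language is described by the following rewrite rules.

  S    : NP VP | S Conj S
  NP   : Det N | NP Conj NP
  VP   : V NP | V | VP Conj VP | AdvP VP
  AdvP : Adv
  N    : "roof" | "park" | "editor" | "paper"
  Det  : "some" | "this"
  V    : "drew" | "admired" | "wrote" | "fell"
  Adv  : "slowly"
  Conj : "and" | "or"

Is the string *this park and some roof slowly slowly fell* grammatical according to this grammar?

Grammatical

S
  NP
    NP
      Det: this
      N: park
    Conj: and
    NP
      Det: some
      N: roof
  VP
    AdvP
      Adv: slowly
    VP
      AdvP
        Adv: slowly
      VP
        V: fell
Every word is introduced by a lexical rule and the phrasal rules combine the resulting categories into a single S.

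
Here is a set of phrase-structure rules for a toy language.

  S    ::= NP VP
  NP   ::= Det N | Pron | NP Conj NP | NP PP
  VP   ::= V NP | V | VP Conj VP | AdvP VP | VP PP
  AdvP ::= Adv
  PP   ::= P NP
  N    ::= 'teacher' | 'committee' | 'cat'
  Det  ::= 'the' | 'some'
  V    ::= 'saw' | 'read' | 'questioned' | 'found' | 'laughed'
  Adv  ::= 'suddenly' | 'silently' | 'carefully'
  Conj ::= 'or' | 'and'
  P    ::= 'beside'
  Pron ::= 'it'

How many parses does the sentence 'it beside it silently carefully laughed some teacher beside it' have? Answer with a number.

4

Two of the 4 distinct bracketings:
[S [NP [NP [Pron it]] [PP [P beside] [NP [Pron it]]]] [VP [AdvP [Adv silently]] [VP [AdvP [Adv carefully]] [VP [V laughed] [NP [NP [Det some] [N teacher]] [PP [P beside] [NP [Pron it]]]]]]]]
[S [NP [NP [Pron it]] [PP [P beside] [NP [Pron it]]]] [VP [AdvP [Adv silently]] [VP [AdvP [Adv carefully]] [VP [VP [V laughed] [NP [Det some] [N teacher]]] [PP [P beside] [NP [Pron it]]]]]]]
The difference turns on whether VP → VP PP is used at the relevant span, versus an alternative expansion of VP.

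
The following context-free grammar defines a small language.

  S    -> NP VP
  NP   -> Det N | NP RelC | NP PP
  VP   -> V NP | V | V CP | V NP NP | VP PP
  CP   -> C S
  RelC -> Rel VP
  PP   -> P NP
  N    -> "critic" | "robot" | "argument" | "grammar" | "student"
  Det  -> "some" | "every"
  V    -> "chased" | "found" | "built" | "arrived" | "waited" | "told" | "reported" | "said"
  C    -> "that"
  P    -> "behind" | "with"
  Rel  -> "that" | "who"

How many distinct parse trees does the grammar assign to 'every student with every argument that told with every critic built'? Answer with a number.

5

Two of the 5 distinct bracketings:
[S [NP [NP [NP [Det every] [N student]] [PP [P with] [NP [Det every] [N argument]]]] [RelC [Rel that] [VP [VP [V told]] [PP [P with] [NP [Det every] [N critic]]]]]] [VP [V built]]]
[S [NP [NP [Det every] [N student]] [PP [P with] [NP [NP [Det every] [N argument]] [RelC [Rel that] [VP [VP [V told]] [PP [P with] [NP [Det every] [N critic]]]]]]]] [VP [V built]]]
The trees differ in how a recursive rule is bracketed over the same span.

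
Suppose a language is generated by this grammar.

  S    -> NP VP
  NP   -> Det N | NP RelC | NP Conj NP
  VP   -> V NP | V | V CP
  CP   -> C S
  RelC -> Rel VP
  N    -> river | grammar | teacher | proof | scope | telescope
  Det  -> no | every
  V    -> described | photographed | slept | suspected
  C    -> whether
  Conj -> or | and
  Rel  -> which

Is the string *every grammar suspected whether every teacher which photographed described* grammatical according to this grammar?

Grammatical

S
  NP
    Det: every
    N: grammar
  VP
    V: suspected
    CP
      C: whether
      S
        NP
          NP
            Det: every
            N: teacher
          RelC
            Rel: which
            VP
              V: photographed
        VP
          V: described
Each bracket corresponds to one application of a listed rule, so the string is derivable from S.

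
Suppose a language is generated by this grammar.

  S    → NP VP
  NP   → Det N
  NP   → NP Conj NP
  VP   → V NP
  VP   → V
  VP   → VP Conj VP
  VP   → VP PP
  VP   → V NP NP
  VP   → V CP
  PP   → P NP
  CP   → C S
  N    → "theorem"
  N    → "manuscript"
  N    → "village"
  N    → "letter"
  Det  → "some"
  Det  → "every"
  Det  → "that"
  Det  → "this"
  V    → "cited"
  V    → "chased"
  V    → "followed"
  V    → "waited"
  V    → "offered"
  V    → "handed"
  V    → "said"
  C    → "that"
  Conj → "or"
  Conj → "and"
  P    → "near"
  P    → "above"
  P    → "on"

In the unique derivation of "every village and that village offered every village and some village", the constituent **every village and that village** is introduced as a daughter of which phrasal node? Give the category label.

S
  NP
    NP
      Det: every
      N: village
    Conj: and
    NP
      Det: that
      N: village
  VP
    V: offered
    NP
      NP
        Det: every
        N: village
      Conj: and
      NP
        Det: some
        N: village
The span 'every village and that village' is the NP node built by NP → NP Conj NP.
Its mother is the S built by S → NP VP.

S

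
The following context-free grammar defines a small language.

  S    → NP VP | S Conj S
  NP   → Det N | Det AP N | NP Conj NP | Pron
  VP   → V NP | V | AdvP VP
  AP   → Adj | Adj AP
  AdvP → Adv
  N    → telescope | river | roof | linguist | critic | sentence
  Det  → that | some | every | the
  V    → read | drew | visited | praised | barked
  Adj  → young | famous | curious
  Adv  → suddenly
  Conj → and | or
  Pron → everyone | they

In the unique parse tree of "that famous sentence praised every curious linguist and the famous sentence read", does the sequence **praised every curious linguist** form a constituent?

Yes

[S [S [NP [Det that] [AP [Adj famous]] [N sentence]] [VP [V praised] [NP [Det every] [AP [Adj curious]] [N linguist]]]] [Conj and] [S [NP [Det the] [AP [Adj famous]] [N sentence]] [VP [V read]]]]
The words 'praised every curious linguist' are exhaustively dominated by a single VP node (built by VP → V NP), so they form a constituent.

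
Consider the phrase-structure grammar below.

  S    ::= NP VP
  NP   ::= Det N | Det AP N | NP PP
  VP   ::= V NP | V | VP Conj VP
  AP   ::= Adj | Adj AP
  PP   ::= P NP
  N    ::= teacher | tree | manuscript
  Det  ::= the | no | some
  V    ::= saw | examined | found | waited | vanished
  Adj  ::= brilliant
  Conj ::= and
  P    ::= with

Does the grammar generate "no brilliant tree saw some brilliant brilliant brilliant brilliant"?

For S → NP VP, the only prefix that parses as NP is 'no brilliant tree', but the remainder 'saw some brilliant brilliant brilliant brilliant' is not a VP under these rules.

Ungrammatical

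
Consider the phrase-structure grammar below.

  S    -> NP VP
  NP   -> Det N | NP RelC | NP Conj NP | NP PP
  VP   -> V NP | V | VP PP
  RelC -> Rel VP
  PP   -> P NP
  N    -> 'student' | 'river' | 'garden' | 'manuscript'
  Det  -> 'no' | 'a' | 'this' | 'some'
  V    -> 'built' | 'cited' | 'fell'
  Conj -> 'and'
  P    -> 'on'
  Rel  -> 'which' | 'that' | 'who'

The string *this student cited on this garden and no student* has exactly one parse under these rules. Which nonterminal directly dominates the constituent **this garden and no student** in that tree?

PP

[S [NP [Det this] [N student]] [VP [VP [V cited]] [PP [P on] [NP [NP [Det this] [N garden]] [Conj and] [NP [Det no] [N student]]]]]]
The span 'this garden and no student' is the NP node built by NP → NP Conj NP.
Its mother is the PP built by PP → P NP.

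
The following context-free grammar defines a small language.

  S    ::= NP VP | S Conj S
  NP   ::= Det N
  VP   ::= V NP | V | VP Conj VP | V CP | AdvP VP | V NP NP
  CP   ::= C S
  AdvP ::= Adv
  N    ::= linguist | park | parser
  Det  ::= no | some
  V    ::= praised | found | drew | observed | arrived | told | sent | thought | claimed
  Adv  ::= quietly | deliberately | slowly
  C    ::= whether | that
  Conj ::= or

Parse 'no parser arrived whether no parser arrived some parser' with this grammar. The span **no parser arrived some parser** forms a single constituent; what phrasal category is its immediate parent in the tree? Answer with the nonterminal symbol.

[S [NP [Det no] [N parser]] [VP [V arrived] [CP [C whether] [S [NP [Det no] [N parser]] [VP [V arrived] [NP [Det some] [N parser]]]]]]]
The span 'no parser arrived some parser' is the S node built by S → NP VP.
Its mother is the CP built by CP → C S.

CP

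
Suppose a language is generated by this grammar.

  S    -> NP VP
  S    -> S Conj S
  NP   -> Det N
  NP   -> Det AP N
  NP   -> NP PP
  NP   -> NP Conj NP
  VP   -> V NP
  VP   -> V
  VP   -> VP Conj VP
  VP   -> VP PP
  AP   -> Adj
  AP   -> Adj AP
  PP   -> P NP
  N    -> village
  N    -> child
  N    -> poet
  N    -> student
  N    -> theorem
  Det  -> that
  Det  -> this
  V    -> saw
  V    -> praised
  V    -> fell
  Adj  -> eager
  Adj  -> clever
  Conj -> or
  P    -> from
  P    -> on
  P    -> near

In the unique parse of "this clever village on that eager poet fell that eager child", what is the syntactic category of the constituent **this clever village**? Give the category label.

NP

S
  NP
    NP
      Det: this
      AP
        Adj: clever
      N: village
    PP
      P: on
      NP
        Det: that
        AP
          Adj: eager
        N: poet
  VP
    V: fell
    NP
      Det: that
      AP
        Adj: eager
      N: child
The span 'this clever village' is the NP node built by NP → Det AP N.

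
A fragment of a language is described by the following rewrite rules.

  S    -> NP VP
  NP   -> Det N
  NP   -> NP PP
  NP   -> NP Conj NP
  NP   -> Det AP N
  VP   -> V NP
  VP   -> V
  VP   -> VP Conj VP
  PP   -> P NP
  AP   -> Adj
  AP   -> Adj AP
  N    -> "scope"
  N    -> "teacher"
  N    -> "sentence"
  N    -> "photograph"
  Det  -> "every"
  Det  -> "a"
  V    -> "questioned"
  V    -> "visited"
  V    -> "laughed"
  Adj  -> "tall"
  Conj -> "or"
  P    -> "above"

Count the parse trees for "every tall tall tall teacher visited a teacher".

[S [NP [Det every] [AP [Adj tall] [AP [Adj tall] [AP [Adj tall]]]] [N teacher]] [VP [V visited] [NP [Det a] [N teacher]]]]
No rule offers an alternative attachment or grouping for any span, so this is the only derivation.

1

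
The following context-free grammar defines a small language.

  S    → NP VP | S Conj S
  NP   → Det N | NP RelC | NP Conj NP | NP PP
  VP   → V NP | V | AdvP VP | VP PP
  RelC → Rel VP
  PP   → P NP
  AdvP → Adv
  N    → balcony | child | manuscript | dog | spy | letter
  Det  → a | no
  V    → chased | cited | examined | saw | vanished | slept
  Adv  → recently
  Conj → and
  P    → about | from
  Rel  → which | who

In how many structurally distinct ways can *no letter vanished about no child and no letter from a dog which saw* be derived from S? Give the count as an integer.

6

Two of the 6 distinct bracketings:
[S [NP [Det no] [N letter]] [VP [VP [V vanished]] [PP [P about] [NP [NP [NP [Det no] [N child]] [Conj and] [NP [NP [Det no] [N letter]] [PP [P from] [NP [Det a] [N dog]]]]] [RelC [Rel which] [VP [V saw]]]]]]]
[S [NP [Det no] [N letter]] [VP [VP [V vanished]] [PP [P about] [NP [NP [NP [NP [Det no] [N child]] [Conj and] [NP [Det no] [N letter]]] [PP [P from] [NP [Det a] [N dog]]]] [RelC [Rel which] [VP [V saw]]]]]]]
The trees differ in how a recursive rule is bracketed over the same span.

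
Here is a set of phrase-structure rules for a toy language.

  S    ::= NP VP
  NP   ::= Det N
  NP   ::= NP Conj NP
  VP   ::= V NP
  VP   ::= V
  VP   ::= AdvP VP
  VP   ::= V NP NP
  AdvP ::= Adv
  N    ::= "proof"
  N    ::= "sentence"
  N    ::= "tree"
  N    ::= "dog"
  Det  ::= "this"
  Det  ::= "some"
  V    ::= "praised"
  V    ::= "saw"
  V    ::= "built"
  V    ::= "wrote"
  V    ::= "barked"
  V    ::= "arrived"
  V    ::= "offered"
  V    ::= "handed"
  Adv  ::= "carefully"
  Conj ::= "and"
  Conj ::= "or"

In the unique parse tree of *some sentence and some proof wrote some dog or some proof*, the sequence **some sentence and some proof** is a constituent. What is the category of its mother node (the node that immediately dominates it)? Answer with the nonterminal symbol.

S

[S [NP [NP [Det some] [N sentence]] [Conj and] [NP [Det some] [N proof]]] [VP [V wrote] [NP [NP [Det some] [N dog]] [Conj or] [NP [Det some] [N proof]]]]]
The span 'some sentence and some proof' is the NP node built by NP → NP Conj NP.
Its mother is the S built by S → NP VP.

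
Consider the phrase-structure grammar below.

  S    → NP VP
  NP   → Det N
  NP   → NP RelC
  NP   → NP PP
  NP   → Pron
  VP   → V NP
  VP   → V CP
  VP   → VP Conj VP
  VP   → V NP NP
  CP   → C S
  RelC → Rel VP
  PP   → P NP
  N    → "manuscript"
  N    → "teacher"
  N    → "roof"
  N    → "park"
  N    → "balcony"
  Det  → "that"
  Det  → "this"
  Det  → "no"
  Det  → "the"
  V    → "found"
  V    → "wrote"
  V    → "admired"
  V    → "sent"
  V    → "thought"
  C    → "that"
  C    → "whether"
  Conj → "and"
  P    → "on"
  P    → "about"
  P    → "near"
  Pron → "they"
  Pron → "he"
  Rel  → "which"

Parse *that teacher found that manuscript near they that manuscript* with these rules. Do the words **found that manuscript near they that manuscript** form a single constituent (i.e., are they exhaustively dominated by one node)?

[S [NP [Det that] [N teacher]] [VP [V found] [NP [NP [Det that] [N manuscript]] [PP [P near] [NP [Pron they]]]] [NP [Det that] [N manuscript]]]]
The words 'found that manuscript near they that manuscript' are exhaustively dominated by a single VP node (built by VP → V NP NP), so they form a constituent.

Yes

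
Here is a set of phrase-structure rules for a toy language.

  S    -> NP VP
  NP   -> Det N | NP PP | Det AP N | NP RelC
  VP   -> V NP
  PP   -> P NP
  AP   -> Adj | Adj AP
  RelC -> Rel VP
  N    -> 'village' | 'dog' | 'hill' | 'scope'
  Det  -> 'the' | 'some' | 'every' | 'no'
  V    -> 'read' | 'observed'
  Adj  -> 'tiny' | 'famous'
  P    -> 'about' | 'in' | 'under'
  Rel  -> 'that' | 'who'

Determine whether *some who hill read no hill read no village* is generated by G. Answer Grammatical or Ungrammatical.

Ungrammatical

A Det word can never sit immediately before a Rel word in any string this grammar generates, so the substring 'some who' rules out a derivation.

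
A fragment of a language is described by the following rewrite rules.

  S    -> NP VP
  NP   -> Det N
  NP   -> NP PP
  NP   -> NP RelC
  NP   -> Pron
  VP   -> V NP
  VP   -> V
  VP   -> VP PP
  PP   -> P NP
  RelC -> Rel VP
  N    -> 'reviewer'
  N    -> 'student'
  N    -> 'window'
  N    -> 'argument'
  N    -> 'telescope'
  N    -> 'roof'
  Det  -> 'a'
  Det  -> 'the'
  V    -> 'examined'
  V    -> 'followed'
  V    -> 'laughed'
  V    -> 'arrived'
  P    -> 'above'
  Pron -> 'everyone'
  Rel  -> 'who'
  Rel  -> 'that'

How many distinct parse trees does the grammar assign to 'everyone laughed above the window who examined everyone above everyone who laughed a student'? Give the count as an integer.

8

Two of the 8 distinct bracketings:
[S [NP [Pron everyone]] [VP [VP [V laughed]] [PP [P above] [NP [NP [NP [Det the] [N window]] [RelC [Rel who] [VP [V examined] [NP [Pron everyone]]]]] [PP [P above] [NP [NP [Pron everyone]] [RelC [Rel who] [VP [V laughed] [NP [Det a] [N student]]]]]]]]]]
[S [NP [Pron everyone]] [VP [VP [V laughed]] [PP [P above] [NP [NP [Det the] [N window]] [RelC [Rel who] [VP [V examined] [NP [NP [Pron everyone]] [PP [P above] [NP [NP [Pron everyone]] [RelC [Rel who] [VP [V laughed] [NP [Det a] [N student]]]]]]]]]]]]]
The trees differ in how a recursive rule is bracketed over the same span.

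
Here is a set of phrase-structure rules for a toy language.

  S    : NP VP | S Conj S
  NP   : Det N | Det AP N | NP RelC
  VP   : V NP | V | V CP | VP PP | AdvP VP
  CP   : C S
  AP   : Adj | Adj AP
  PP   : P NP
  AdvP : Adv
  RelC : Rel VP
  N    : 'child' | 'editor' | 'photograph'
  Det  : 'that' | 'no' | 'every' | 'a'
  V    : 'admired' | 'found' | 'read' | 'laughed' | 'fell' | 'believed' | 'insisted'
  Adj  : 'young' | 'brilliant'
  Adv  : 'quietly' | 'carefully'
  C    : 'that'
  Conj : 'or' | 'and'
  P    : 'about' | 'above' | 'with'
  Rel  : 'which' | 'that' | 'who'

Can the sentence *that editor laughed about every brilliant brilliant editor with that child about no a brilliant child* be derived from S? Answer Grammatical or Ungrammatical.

Ungrammatical

A Det word can never sit immediately before a Det word in any string this grammar generates, so the substring 'no a' rules out a derivation.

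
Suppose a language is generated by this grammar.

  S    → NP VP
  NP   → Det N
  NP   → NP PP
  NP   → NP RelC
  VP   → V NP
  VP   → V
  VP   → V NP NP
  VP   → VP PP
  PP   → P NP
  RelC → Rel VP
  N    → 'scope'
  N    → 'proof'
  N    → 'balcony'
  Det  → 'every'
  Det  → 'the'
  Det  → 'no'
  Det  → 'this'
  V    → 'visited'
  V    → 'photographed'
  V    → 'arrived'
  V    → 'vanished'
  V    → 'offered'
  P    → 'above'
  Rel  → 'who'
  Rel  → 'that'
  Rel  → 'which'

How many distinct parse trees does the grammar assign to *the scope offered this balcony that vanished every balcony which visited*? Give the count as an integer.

Two of the 3 distinct bracketings:
[S [NP [Det the] [N scope]] [VP [V offered] [NP [NP [Det this] [N balcony]] [RelC [Rel that] [VP [V vanished] [NP [NP [Det every] [N balcony]] [RelC [Rel which] [VP [V visited]]]]]]]]]
[S [NP [Det the] [N scope]] [VP [V offered] [NP [NP [NP [Det this] [N balcony]] [RelC [Rel that] [VP [V vanished] [NP [Det every] [N balcony]]]]] [RelC [Rel which] [VP [V visited]]]]]]
The trees differ in how a recursive rule is bracketed over the same span.

3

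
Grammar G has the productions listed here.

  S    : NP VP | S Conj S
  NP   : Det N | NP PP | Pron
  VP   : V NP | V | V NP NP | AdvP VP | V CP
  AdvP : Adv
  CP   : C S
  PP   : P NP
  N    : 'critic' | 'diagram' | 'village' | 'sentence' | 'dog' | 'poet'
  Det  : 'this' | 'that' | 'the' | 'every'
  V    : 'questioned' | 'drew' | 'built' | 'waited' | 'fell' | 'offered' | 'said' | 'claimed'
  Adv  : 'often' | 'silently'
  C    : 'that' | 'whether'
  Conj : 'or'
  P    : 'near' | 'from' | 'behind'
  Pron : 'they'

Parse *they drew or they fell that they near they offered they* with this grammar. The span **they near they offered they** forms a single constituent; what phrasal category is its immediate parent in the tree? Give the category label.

CP

S
  S
    NP
      Pron: they
    VP
      V: drew
  Conj: or
  S
    NP
      Pron: they
    VP
      V: fell
      CP
        C: that
        S
          NP
            NP
              Pron: they
            PP
              P: near
              NP
                Pron: they
          VP
            V: offered
            NP
              Pron: they
The span 'they near they offered they' is the S node built by S → NP VP.
Its mother is the CP built by CP → C S.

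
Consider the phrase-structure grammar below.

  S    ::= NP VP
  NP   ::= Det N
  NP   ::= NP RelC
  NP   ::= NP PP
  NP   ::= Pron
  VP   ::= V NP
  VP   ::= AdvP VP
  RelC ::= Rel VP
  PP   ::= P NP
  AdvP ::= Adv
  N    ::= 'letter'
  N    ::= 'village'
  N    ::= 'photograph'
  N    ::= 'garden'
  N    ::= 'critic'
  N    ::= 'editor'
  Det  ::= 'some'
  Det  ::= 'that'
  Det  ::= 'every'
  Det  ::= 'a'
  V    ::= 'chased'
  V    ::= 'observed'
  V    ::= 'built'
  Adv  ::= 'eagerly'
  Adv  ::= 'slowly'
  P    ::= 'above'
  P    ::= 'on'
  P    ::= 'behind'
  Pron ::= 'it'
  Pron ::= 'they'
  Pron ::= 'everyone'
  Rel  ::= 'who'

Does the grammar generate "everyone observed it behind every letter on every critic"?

S
  NP
    Pron: everyone
  VP
    V: observed
    NP
      NP
        Pron: it
      PP
        P: behind
        NP
          NP
            Det: every
            N: letter
          PP
            P: on
            NP
              Det: every
              N: critic
The bracketing above is licensed at every node by one of the given productions, with S at the root.

Grammatical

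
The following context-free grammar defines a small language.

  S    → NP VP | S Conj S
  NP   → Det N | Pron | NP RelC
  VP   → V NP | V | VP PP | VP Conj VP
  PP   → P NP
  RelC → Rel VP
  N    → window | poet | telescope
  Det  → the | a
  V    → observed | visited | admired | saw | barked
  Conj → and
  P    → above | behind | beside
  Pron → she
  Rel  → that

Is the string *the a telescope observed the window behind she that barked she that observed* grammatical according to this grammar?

Ungrammatical

A Det word can never sit immediately before a Det word in any string this grammar generates, so the substring 'the a' rules out a derivation.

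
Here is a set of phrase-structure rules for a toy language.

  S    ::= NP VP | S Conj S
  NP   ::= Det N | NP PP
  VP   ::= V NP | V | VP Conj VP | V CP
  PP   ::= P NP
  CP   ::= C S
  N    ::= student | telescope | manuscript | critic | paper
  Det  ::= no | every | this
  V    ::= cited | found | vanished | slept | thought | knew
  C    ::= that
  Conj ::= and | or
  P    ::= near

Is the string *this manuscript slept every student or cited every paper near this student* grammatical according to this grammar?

[S [NP [Det this] [N manuscript]] [VP [VP [V slept] [NP [Det every] [N student]]] [Conj or] [VP [V cited] [NP [NP [Det every] [N paper]] [PP [P near] [NP [Det this] [N student]]]]]]]
Every word is introduced by a lexical rule and the phrasal rules combine the resulting categories into a single S.

Grammatical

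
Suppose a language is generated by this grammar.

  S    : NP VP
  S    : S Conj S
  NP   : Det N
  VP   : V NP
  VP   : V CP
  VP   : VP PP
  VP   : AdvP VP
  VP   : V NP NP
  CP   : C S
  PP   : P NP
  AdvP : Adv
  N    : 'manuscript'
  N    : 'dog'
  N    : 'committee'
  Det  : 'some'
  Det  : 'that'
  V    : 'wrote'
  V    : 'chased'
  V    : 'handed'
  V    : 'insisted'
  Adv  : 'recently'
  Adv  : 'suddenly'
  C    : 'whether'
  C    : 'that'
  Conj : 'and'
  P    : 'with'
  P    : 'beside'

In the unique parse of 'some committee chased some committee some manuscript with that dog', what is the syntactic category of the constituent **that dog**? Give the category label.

[S [NP [Det some] [N committee]] [VP [VP [V chased] [NP [Det some] [N committee]] [NP [Det some] [N manuscript]]] [PP [P with] [NP [Det that] [N dog]]]]]
The span 'that dog' is the NP node built by NP → Det N.

NP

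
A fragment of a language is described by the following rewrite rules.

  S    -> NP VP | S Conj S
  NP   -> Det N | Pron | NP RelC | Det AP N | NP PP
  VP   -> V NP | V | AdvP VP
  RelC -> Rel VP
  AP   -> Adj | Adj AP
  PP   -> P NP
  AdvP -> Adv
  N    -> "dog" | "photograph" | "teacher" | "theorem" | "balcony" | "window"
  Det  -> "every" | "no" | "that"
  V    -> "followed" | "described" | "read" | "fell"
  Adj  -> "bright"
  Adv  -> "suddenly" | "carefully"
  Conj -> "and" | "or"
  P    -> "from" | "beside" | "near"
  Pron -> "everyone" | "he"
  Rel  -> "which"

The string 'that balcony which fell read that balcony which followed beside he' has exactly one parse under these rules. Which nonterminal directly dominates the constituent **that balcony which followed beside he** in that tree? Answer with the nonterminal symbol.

S
  NP
    NP
      Det: that
      N: balcony
    RelC
      Rel: which
      VP
        V: fell
  VP
    V: read
    NP
      NP
        NP
          Det: that
          N: balcony
        RelC
          Rel: which
          VP
            V: followed
      PP
        P: beside
        NP
          Pron: he
The span 'that balcony which followed beside he' is the NP node built by NP → NP PP.
Its mother is the VP built by VP → V NP.

VP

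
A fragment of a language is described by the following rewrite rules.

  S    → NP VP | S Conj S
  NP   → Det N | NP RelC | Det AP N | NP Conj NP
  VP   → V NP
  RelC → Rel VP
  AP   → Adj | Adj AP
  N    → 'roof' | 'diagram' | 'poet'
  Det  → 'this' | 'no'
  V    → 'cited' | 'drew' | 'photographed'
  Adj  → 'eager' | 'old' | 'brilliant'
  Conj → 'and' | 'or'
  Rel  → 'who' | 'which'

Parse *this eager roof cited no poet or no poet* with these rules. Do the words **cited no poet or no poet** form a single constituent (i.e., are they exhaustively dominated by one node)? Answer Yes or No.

[S [NP [Det this] [AP [Adj eager]] [N roof]] [VP [V cited] [NP [NP [Det no] [N poet]] [Conj or] [NP [Det no] [N poet]]]]]
The words 'cited no poet or no poet' are exhaustively dominated by a single VP node (built by VP → V NP), so they form a constituent.

Yes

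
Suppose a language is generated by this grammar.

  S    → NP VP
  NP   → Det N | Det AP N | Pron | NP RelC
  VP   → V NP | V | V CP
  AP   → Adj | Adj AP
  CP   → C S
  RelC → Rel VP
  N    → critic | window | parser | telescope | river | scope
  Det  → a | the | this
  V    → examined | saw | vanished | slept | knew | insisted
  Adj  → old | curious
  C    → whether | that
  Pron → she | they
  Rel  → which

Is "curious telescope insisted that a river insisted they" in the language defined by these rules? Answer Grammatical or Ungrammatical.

For S → NP VP, no prefix of the string parses as an NP.

Ungrammatical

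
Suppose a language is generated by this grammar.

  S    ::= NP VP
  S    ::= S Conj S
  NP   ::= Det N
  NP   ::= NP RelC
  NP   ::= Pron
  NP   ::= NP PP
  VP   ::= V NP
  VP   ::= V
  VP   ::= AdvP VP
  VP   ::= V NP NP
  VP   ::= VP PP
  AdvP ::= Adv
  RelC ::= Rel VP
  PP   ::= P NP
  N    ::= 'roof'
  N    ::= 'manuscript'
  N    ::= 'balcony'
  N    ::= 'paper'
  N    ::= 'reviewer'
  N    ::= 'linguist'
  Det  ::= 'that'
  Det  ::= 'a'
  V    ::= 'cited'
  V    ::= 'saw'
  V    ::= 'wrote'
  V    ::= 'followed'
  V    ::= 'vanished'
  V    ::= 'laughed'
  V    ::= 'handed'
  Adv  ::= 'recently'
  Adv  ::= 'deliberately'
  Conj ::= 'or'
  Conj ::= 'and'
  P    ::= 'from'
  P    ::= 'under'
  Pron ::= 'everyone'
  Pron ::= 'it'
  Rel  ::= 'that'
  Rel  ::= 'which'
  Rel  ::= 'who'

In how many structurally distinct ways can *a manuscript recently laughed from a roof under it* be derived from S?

Two of the 5 distinct bracketings:
[S [NP [Det a] [N manuscript]] [VP [AdvP [Adv recently]] [VP [VP [V laughed]] [PP [P from] [NP [NP [Det a] [N roof]] [PP [P under] [NP [Pron it]]]]]]]]
[S [NP [Det a] [N manuscript]] [VP [AdvP [Adv recently]] [VP [VP [VP [V laughed]] [PP [P from] [NP [Det a] [N roof]]]] [PP [P under] [NP [Pron it]]]]]]
The difference turns on whether NP → NP PP is used at the relevant span, versus an alternative expansion of NP.

5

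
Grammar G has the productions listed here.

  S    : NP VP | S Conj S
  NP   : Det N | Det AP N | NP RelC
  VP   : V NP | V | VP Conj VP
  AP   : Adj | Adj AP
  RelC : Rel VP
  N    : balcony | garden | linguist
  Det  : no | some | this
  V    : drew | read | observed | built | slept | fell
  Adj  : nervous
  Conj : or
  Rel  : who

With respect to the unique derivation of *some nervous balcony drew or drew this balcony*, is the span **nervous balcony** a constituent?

No

[S [NP [Det some] [AP [Adj nervous]] [N balcony]] [VP [VP [V drew]] [Conj or] [VP [V drew] [NP [Det this] [N balcony]]]]]
The smallest constituent containing 'nervous balcony' is the NP spanning 'some nervous balcony'; no single node in the tree dominates exactly the given words.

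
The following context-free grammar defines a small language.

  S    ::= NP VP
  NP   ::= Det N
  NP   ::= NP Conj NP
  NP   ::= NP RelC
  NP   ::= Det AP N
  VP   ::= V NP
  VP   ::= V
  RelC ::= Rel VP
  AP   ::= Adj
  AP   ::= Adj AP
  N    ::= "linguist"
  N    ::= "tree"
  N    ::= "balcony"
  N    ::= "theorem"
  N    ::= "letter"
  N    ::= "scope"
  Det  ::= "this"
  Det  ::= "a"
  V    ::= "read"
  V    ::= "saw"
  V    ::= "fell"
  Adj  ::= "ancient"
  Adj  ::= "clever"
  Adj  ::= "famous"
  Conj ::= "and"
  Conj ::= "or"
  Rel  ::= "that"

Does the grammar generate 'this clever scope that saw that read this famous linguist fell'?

Grammatical

S
  NP
    NP
      NP
        Det: this
        AP
          Adj: clever
        N: scope
      RelC
        Rel: that
        VP
          V: saw
    RelC
      Rel: that
      VP
        V: read
        NP
          Det: this
          AP
            Adj: famous
          N: linguist
  VP
    V: fell
The bracketing above is licensed at every node by one of the given productions, with S at the root.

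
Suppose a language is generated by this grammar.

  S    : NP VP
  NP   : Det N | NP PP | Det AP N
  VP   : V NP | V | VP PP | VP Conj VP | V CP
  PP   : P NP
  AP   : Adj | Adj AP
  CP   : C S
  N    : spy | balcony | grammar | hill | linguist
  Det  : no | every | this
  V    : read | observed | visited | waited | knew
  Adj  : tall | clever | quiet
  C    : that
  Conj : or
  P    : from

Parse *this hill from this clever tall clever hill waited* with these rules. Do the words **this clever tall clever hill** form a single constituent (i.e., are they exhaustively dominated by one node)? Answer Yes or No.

Yes

[S [NP [NP [Det this] [N hill]] [PP [P from] [NP [Det this] [AP [Adj clever] [AP [Adj tall] [AP [Adj clever]]]] [N hill]]]] [VP [V waited]]]
The words 'this clever tall clever hill' are exhaustively dominated by a single NP node (built by NP → Det AP N), so they form a constituent.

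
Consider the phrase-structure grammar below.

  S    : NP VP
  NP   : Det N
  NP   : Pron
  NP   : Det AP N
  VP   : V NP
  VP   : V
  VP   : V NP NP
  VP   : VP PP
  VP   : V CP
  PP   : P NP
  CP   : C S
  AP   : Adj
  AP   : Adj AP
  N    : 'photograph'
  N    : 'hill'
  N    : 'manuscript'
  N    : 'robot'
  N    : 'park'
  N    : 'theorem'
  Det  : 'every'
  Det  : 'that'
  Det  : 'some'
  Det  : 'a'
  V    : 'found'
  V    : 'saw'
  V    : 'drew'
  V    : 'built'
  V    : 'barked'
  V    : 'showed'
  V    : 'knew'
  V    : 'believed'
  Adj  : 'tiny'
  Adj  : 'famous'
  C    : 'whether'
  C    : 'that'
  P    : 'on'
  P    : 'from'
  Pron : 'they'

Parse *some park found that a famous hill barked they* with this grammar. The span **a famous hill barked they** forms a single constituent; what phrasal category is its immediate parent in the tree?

CP

[S [NP [Det some] [N park]] [VP [V found] [CP [C that] [S [NP [Det a] [AP [Adj famous]] [N hill]] [VP [V barked] [NP [Pron they]]]]]]]
The span 'a famous hill barked they' is the S node built by S → NP VP.
Its mother is the CP built by CP → C S.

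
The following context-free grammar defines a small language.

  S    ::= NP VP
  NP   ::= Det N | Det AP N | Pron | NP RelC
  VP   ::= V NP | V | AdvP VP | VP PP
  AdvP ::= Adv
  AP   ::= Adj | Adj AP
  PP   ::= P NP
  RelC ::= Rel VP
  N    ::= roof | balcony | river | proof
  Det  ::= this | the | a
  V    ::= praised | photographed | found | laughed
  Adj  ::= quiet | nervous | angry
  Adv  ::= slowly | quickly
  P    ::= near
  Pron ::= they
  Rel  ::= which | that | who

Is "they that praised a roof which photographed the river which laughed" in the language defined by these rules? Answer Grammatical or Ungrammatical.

Ungrammatical

For S → NP VP, every NP-prefix leaves a non-VP remainder: after 'they' the remainder is not a VP; after 'they that praised' the remainder is not a VP; after 'they that praised a roof' the remainder is not a VP (and 2 more).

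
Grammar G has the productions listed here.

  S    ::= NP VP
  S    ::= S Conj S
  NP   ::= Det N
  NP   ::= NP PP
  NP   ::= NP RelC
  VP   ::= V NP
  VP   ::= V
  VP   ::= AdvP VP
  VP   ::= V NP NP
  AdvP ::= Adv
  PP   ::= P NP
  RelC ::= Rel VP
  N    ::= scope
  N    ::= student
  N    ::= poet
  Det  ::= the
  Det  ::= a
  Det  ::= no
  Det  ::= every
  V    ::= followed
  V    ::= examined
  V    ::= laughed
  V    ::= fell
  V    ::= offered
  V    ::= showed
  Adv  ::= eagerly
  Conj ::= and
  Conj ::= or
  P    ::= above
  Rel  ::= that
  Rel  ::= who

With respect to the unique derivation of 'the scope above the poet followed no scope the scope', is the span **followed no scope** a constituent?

[S [NP [NP [Det the] [N scope]] [PP [P above] [NP [Det the] [N poet]]]] [VP [V followed] [NP [Det no] [N scope]] [NP [Det the] [N scope]]]]
The smallest constituent containing 'followed no scope' is the VP spanning 'followed no scope the scope'; no single node in the tree dominates exactly the given words.

No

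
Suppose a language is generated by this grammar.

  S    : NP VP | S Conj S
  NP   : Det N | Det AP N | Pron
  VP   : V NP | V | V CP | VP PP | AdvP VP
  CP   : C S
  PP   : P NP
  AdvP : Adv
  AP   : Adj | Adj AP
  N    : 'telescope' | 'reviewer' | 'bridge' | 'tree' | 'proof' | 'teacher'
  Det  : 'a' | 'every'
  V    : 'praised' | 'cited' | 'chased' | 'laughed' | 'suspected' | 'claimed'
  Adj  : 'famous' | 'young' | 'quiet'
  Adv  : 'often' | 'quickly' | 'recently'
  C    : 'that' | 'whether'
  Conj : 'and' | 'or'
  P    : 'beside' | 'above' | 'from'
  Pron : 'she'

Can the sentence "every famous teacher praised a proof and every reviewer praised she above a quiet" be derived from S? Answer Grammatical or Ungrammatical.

Ungrammatical

For S → NP VP, the only prefix that parses as NP is 'every famous teacher', but the remainder 'praised a proof and every reviewer praised she above a quiet' is not a VP under these rules. The alternative S rule S → S Conj S likewise has no satisfying split.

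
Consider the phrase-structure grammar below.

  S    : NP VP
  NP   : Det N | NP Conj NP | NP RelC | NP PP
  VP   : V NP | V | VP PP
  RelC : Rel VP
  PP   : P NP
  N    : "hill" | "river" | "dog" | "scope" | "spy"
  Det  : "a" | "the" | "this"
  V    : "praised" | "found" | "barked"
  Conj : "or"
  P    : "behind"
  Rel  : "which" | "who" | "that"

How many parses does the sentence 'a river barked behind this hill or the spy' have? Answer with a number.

1

[S [NP [Det a] [N river]] [VP [VP [V barked]] [PP [P behind] [NP [NP [Det this] [N hill]] [Conj or] [NP [Det the] [N spy]]]]]]
No rule offers an alternative attachment or grouping for any span, so this is the only derivation.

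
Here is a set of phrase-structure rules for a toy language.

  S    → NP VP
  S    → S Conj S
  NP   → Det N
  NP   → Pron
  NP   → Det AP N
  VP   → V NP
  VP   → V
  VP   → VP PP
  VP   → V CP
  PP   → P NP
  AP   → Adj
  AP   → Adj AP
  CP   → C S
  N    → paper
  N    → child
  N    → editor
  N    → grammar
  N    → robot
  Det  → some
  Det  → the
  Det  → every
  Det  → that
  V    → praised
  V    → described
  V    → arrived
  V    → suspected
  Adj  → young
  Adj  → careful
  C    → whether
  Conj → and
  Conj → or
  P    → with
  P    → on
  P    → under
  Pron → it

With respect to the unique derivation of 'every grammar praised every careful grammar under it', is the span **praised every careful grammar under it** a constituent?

[S [NP [Det every] [N grammar]] [VP [VP [V praised] [NP [Det every] [AP [Adj careful]] [N grammar]]] [PP [P under] [NP [Pron it]]]]]
The words 'praised every careful grammar under it' are exhaustively dominated by a single VP node (built by VP → VP PP), so they form a constituent.

Yes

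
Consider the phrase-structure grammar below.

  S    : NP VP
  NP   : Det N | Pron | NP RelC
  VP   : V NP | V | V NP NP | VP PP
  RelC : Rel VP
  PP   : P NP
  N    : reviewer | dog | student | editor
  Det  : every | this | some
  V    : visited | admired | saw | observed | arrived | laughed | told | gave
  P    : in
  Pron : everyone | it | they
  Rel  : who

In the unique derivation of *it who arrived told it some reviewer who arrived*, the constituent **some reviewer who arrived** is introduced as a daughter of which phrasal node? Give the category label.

[S [NP [NP [Pron it]] [RelC [Rel who] [VP [V arrived]]]] [VP [V told] [NP [Pron it]] [NP [NP [Det some] [N reviewer]] [RelC [Rel who] [VP [V arrived]]]]]]
The span 'some reviewer who arrived' is the NP node built by NP → NP RelC.
Its mother is the VP built by VP → V NP NP.

VP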